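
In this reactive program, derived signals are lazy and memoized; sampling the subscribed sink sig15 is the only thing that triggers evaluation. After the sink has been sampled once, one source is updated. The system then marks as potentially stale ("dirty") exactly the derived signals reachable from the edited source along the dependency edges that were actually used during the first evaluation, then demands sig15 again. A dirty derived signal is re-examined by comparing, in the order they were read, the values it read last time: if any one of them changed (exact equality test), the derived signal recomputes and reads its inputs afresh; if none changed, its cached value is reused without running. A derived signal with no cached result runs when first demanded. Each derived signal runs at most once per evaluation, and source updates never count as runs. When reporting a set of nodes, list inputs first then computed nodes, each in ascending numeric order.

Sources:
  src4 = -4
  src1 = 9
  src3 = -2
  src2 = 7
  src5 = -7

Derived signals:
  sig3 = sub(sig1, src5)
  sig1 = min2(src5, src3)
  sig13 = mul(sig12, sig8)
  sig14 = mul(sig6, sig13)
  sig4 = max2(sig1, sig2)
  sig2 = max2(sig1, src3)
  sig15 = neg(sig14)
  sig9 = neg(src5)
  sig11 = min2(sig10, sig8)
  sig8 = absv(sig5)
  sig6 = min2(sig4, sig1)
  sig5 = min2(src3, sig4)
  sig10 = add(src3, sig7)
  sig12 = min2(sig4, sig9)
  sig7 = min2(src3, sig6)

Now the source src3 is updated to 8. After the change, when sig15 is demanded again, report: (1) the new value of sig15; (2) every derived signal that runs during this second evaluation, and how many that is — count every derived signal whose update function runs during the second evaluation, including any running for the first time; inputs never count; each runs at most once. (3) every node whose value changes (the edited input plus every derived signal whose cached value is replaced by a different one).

Demanding sig15 again yields 392.
10 derived signals run: sig1, sig2, sig4, sig5, sig6, sig8, sig12, sig13, sig14, sig15.
The nodes whose values change: src3, sig2, sig4, sig5, sig8, sig12, sig13, sig14, sig15.

First demand of the output computes:
  sig1 = min2(-7, -2) = -7
  sig2 = max2(-7, -2) = -2
  sig4 = max2(-7, -2) = -2
  sig5 = min2(-2, -2) = -2
  sig6 = min2(-2, -7) = -7
  sig8 = absv(-2) = 2
  sig9 = neg(-7) = 7
  sig12 = min2(-2, 7) = -2
  sig13 = mul(-2, 2) = -4
  sig14 = mul(-7, -4) = 28
  sig15 = neg(28) = -28

After the edit, cleaning proceeds:
  sig1: a read changed (src3 -2->8) — executes, giving -7 — identical to its old value.
  sig2: a read changed (src3 -2->8) — executes, giving 8.
  sig4: a read changed (sig2 -2->8) — executes, giving 8.
  sig5: a read changed (src3 -2->8; sig4 -2->8) — executes, giving 8.
  sig6: a read changed (sig4 -2->8) — executes, giving -7 — identical to its old value.
  sig8: a read changed (sig5 -2->8) — executes, giving 8.
  sig12: a read changed (sig4 -2->8) — executes, giving 7.
  sig13: a read changed (sig12 -2->7; sig8 2->8) — executes, giving 56.
  sig14: a read changed (sig13 -4->56) — executes, giving -392.
  sig15: a read changed (sig14 28->-392) — executes, giving 392.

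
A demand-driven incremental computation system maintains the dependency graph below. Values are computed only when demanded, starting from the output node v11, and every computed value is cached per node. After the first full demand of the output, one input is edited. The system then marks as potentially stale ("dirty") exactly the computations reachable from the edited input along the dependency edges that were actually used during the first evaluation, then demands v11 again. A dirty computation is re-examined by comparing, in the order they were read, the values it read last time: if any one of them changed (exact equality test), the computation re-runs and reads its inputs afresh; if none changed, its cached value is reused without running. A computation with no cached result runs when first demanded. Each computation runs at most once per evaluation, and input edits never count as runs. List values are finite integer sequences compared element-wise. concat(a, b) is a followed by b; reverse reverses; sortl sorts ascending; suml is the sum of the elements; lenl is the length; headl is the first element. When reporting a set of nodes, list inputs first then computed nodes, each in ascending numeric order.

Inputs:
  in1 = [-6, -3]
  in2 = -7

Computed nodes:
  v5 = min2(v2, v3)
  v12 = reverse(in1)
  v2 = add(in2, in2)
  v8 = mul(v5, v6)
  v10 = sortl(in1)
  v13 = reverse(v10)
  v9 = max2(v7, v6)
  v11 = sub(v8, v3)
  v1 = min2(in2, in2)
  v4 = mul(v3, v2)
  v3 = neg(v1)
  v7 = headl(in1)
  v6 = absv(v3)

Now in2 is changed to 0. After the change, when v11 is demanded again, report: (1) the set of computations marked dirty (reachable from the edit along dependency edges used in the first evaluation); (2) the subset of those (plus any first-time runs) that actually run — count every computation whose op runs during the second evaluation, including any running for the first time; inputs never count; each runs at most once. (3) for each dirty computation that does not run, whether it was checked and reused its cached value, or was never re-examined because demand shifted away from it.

First evaluation (everything demanded from the output):
  v1 = min2(-7, -7) = -7
  v2 = add(-7, -7) = -14
  v3 = neg(-7) = 7
  v5 = min2(-14, 7) = -14
  v6 = absv(7) = 7
  v8 = mul(-14, 7) = -98
  v11 = sub(-98, 7) = -105

Propagation after the edit:
  v1: runs — in2 -7->0; in2 -7->0; result 0.
  v2: runs — in2 -7->0; in2 -7->0; result 0.
  v3: runs — v1 -7->0; result 0.
  v5: runs — v2 -14->0; v3 7->0; result 0.
  v6: runs — v3 7->0; result 0.
  v8: runs — v5 -14->0; v6 7->0; result 0.
  v11: runs — v8 -98->0; v3 7->0; result 0.

Marked dirty: v1, v2, v3, v5, v6, v8, v11.
Computations that run: v1, v2, v3, v5, v6, v8, v11 — 7 in total.
Every dirty computation ran.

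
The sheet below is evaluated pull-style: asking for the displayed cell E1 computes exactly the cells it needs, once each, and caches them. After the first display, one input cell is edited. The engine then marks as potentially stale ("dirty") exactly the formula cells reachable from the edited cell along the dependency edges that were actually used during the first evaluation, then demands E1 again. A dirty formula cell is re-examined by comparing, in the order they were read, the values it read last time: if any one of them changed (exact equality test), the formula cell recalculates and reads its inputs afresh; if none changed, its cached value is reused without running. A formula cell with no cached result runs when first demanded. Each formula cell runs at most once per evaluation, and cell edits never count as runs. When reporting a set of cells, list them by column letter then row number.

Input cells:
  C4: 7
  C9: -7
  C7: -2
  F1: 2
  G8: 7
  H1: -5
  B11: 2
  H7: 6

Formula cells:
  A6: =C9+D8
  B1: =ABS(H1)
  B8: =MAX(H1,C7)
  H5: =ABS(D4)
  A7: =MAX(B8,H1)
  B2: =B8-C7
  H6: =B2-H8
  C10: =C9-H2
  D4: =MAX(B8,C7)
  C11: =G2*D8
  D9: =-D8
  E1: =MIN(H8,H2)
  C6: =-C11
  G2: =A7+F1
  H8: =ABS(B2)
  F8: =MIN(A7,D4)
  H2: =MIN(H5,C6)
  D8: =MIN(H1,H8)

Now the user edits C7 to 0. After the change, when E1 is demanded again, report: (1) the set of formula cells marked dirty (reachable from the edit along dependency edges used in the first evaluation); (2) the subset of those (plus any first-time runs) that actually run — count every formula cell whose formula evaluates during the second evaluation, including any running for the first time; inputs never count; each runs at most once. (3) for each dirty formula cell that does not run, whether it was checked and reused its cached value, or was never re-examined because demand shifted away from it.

The edit dirties: A7, B2, B8, C6, C11, D4, D8, E1, G2, H2, H5, H8.
9 formula cells run: A7, B2, B8, C6, C11, D4, G2, H2, H5.
Cache hits after checking: D8, E1, H8.
Note where the cutoff bites: H8 is checked, finds nothing changed, and keeps its cache.

First demand of the output computes:
  B8 = MAX(-5, -2) = -2
  A7 = MAX(-2, -5) = -2
  B2 = -2 - -2 = 0
  D4 = MAX(-2, -2) = -2
  G2 = -2 + 2 = 0
  H5 = ABS(-2) = 2
  H8 = ABS(0) = 0
  D8 = MIN(-5, 0) = -5
  C11 = 0 * -5 = 0
  C6 = -(0) = 0
  H2 = MIN(2, 0) = 0
  E1 = MIN(0, 0) = 0

After the edit, cleaning proceeds:
  B8: a read changed (C7 -2->0) — executes, giving 0.
  A7: a read changed (B8 -2->0) — executes, giving 0.
  B2: a read changed (B8 -2->0; C7 -2->0) — executes, giving 0 — identical to its old value.
  D4: a read changed (B8 -2->0; C7 -2->0) — executes, giving 0.
  G2: a read changed (A7 -2->0) — executes, giving 2.
  H5: a read changed (D4 -2->0) — executes, giving 0.
  H8: dirty, but its reads are unchanged (B2 unchanged); cached 0 stands.
  D8: dirty, but its reads are unchanged (H1 unchanged, H8 unchanged); cached -5 stands.
  C11: a read changed (G2 0->2) — executes, giving -10.
  C6: a read changed (C11 0->-10) — executes, giving 10.
  H2: a read changed (H5 2->0; C6 0->10) — executes, giving 0 — identical to its old value.
  E1: dirty, but its reads are unchanged (H8 unchanged, H2 unchanged); cached 0 stands.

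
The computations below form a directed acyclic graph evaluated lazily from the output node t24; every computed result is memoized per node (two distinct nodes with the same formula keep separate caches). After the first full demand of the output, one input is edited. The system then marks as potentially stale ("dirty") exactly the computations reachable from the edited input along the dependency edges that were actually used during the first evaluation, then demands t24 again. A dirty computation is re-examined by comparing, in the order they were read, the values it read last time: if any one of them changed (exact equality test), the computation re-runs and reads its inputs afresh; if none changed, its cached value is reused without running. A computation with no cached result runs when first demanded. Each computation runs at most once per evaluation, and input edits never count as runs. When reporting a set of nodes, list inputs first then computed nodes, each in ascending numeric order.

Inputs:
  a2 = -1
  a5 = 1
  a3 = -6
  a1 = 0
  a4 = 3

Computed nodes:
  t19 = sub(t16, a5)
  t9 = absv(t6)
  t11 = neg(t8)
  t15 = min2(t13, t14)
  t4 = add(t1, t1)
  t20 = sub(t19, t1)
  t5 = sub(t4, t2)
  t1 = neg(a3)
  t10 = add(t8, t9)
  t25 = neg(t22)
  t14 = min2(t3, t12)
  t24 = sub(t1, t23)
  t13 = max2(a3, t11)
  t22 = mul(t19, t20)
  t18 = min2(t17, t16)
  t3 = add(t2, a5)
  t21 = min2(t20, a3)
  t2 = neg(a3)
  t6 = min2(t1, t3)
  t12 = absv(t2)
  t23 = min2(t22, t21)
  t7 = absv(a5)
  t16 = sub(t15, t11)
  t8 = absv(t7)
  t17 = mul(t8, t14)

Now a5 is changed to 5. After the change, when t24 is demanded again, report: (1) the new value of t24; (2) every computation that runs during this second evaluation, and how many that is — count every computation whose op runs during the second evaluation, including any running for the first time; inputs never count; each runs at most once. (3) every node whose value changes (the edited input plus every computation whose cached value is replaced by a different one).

First demand of the output computes:
  t1 = neg(-6) = 6
  t2 = neg(-6) = 6
  t3 = add(6, 1) = 7
  t7 = absv(1) = 1
  t8 = absv(1) = 1
  t11 = neg(1) = -1
  t12 = absv(6) = 6
  t13 = max2(-6, -1) = -1
  t14 = min2(7, 6) = 6
  t15 = min2(-1, 6) = -1
  t16 = sub(-1, -1) = 0
  t19 = sub(0, 1) = -1
  t20 = sub(-1, 6) = -7
  t21 = min2(-7, -6) = -7
  t22 = mul(-1, -7) = 7
  t23 = min2(7, -7) = -7
  t24 = sub(6, -7) = 13

After the edit, cleaning proceeds:
  t3: a read changed (a5 1->5) — executes, giving 11.
  t7: a read changed (a5 1->5) — executes, giving 5.
  t8: a read changed (t7 1->5) — executes, giving 5.
  t11: a read changed (t8 1->5) — executes, giving -5.
  t13: a read changed (t11 -1->-5) — executes, giving -5.
  t14: a read changed (t3 7->11) — executes, giving 6 — identical to its old value.
  t15: a read changed (t13 -1->-5) — executes, giving -5.
  t16: a read changed (t15 -1->-5; t11 -1->-5) — executes, giving 0 — identical to its old value.
  t19: a read changed (a5 1->5) — executes, giving -5.
  t20: a read changed (t19 -1->-5) — executes, giving -11.
  t21: a read changed (t20 -7->-11) — executes, giving -11.
  t22: a read changed (t19 -1->-5; t20 -7->-11) — executes, giving 55.
  t23: a read changed (t22 7->55; t21 -7->-11) — executes, giving -11.
  t24: a read changed (t23 -7->-11) — executes, giving 17.

Demanding t24 again yields 17.
14 computations run: t3, t7, t8, t11, t13, t14, t15, t16, t19, t20, t21, t22, t23, t24.
The nodes whose values change: a5, t3, t7, t8, t11, t13, t15, t19, t20, t21, t22, t23, t24.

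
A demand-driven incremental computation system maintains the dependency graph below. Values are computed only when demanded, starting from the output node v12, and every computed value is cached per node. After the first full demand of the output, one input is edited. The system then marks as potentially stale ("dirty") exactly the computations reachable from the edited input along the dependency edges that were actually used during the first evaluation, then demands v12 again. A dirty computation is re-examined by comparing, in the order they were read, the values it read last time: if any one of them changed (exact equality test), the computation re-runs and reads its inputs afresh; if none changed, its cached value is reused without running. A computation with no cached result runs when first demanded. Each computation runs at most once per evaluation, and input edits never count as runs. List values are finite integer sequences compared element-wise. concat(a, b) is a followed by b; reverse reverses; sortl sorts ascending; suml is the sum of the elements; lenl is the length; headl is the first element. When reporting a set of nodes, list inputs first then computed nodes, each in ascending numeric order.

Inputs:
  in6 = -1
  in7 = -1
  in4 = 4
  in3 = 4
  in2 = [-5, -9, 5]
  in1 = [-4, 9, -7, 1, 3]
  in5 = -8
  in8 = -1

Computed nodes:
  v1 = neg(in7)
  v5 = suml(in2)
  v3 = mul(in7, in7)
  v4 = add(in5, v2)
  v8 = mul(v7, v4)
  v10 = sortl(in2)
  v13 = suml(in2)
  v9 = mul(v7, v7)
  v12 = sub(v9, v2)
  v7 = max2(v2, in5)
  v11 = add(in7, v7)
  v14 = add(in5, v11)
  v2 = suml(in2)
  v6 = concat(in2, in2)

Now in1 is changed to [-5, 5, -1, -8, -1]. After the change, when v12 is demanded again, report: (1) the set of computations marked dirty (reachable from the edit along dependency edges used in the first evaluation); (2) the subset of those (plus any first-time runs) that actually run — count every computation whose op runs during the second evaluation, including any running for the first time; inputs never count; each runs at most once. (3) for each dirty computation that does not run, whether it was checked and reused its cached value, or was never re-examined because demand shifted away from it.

Marked dirty: none.
Computations that run: none — 0 in total.
Every dirty computation ran.
Key observation: in1 is never demanded by the output, so the edit triggers no recomputation at all.

First evaluation (everything demanded from the output):
  v2 = suml([-5, -9, 5]) = -9
  v7 = max2(-9, -8) = -8
  v9 = mul(-8, -8) = 64
  v12 = sub(64, -9) = 73

Propagation after the edit:
  in1 feeds no computation that the output demands — nothing is marked dirty and nothing runs.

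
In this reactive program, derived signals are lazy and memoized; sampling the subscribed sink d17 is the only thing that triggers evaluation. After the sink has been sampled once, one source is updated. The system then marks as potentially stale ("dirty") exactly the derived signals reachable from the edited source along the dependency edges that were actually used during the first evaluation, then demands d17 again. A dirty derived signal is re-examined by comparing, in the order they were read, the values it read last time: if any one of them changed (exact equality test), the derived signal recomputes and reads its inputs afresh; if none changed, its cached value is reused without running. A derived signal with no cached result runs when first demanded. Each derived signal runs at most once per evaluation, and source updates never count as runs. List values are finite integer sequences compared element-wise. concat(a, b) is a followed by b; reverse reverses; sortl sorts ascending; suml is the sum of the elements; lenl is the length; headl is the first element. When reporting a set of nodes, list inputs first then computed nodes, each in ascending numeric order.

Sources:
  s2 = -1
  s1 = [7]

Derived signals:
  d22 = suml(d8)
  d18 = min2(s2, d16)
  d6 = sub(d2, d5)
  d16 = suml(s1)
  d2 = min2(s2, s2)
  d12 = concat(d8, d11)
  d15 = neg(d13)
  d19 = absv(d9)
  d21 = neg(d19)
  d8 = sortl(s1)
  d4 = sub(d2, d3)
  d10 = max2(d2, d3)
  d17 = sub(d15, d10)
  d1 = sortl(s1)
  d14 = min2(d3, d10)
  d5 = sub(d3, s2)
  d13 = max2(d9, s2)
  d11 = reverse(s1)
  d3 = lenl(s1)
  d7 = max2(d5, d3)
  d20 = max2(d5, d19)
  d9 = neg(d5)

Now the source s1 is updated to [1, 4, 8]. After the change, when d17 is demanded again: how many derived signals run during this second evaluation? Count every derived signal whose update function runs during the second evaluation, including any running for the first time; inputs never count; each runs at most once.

First demand of the output computes:
  d2 = min2(-1, -1) = -1
  d3 = lenl([7]) = 1
  d5 = sub(1, -1) = 2
  d9 = neg(2) = -2
  d10 = max2(-1, 1) = 1
  d13 = max2(-2, -1) = -1
  d15 = neg(-1) = 1
  d17 = sub(1, 1) = 0

After the edit, cleaning proceeds:
  d3: a read changed (s1 [7]->[1, 4, 8]) — executes, giving 3.
  d5: a read changed (d3 1->3) — executes, giving 4.
  d9: a read changed (d5 2->4) — executes, giving -4.
  d10: a read changed (d3 1->3) — executes, giving 3.
  d13: a read changed (d9 -2->-4) — executes, giving -1 — identical to its old value.
  d15: dirty, but its reads are unchanged (d13 unchanged); cached 1 stands.
  d17: a read changed (d10 1->3) — executes, giving -2.

Note where the cutoff bites: d15 is checked, finds nothing changed, and keeps its cache.

6 derived signals run: d3, d5, d9, d10, d13, d17.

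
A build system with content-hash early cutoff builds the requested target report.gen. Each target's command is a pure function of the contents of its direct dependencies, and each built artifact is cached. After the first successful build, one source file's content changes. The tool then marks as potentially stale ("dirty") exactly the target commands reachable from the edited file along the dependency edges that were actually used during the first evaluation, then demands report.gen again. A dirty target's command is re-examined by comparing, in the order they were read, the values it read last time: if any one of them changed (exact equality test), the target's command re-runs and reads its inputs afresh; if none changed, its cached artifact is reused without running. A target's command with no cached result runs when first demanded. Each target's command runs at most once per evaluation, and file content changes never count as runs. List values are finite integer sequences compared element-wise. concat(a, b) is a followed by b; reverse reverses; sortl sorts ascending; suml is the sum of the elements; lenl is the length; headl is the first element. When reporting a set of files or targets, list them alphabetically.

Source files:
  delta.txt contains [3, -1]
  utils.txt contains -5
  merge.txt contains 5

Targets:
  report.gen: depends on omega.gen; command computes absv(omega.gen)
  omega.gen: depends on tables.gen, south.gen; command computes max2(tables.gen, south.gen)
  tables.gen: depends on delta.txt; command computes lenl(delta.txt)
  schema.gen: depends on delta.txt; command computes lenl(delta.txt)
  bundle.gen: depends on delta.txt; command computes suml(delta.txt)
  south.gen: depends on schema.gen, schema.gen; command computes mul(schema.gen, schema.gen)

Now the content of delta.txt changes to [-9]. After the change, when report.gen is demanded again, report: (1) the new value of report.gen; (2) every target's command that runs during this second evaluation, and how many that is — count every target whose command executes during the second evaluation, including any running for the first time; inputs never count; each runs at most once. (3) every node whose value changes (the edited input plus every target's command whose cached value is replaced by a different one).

First evaluation (everything demanded from the output):
  schema.gen = lenl([3, -1]) = 2
  south.gen = mul(2, 2) = 4
  tables.gen = lenl([3, -1]) = 2
  omega.gen = max2(2, 4) = 4
  report.gen = absv(4) = 4

Propagation after the edit:
  schema.gen: runs — delta.txt [3, -1]->[-9]; result 1.
  south.gen: runs — schema.gen 2->1; schema.gen 2->1; result 1.
  tables.gen: runs — delta.txt [3, -1]->[-9]; result 1.
  omega.gen: runs — tables.gen 2->1; south.gen 4->1; result 1.
  report.gen: runs — omega.gen 4->1; result 1.

New value of report.gen: 1.
Target commands that run: omega.gen, report.gen, schema.gen, south.gen, tables.gen — 5 in total.
Values that change: delta.txt, omega.gen, report.gen, schema.gen, south.gen, tables.gen.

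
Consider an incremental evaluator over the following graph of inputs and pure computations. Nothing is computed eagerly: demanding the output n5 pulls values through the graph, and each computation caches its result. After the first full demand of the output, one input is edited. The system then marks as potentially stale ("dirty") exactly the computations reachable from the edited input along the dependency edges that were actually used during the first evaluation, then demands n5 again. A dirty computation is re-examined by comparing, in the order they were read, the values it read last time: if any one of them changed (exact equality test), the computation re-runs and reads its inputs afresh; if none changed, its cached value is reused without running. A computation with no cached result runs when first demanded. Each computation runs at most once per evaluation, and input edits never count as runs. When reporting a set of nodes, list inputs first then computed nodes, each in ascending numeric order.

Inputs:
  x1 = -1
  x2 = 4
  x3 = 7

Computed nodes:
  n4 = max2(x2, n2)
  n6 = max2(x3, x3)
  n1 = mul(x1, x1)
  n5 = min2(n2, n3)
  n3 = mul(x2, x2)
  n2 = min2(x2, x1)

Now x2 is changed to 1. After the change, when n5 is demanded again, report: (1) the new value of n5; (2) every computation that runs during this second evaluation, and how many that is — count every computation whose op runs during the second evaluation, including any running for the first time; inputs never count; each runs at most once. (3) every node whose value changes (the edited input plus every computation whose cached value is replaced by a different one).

n5 now evaluates to -1.
Run set: n2, n3, n5 (3 run).
Changed values: x2, n3.

Initial pass — values computed on the first demand:
  n2 = min2(4, -1) = -1
  n3 = mul(4, 4) = 16
  n5 = min2(-1, 16) = -1

Second demand — change propagation:
  n2: re-runs because x2 4->1; new result -1 (unchanged).
  n3: re-runs because x2 4->1; x2 4->1; new result 1.
  n5: re-runs because n3 16->1; new result -1 (unchanged).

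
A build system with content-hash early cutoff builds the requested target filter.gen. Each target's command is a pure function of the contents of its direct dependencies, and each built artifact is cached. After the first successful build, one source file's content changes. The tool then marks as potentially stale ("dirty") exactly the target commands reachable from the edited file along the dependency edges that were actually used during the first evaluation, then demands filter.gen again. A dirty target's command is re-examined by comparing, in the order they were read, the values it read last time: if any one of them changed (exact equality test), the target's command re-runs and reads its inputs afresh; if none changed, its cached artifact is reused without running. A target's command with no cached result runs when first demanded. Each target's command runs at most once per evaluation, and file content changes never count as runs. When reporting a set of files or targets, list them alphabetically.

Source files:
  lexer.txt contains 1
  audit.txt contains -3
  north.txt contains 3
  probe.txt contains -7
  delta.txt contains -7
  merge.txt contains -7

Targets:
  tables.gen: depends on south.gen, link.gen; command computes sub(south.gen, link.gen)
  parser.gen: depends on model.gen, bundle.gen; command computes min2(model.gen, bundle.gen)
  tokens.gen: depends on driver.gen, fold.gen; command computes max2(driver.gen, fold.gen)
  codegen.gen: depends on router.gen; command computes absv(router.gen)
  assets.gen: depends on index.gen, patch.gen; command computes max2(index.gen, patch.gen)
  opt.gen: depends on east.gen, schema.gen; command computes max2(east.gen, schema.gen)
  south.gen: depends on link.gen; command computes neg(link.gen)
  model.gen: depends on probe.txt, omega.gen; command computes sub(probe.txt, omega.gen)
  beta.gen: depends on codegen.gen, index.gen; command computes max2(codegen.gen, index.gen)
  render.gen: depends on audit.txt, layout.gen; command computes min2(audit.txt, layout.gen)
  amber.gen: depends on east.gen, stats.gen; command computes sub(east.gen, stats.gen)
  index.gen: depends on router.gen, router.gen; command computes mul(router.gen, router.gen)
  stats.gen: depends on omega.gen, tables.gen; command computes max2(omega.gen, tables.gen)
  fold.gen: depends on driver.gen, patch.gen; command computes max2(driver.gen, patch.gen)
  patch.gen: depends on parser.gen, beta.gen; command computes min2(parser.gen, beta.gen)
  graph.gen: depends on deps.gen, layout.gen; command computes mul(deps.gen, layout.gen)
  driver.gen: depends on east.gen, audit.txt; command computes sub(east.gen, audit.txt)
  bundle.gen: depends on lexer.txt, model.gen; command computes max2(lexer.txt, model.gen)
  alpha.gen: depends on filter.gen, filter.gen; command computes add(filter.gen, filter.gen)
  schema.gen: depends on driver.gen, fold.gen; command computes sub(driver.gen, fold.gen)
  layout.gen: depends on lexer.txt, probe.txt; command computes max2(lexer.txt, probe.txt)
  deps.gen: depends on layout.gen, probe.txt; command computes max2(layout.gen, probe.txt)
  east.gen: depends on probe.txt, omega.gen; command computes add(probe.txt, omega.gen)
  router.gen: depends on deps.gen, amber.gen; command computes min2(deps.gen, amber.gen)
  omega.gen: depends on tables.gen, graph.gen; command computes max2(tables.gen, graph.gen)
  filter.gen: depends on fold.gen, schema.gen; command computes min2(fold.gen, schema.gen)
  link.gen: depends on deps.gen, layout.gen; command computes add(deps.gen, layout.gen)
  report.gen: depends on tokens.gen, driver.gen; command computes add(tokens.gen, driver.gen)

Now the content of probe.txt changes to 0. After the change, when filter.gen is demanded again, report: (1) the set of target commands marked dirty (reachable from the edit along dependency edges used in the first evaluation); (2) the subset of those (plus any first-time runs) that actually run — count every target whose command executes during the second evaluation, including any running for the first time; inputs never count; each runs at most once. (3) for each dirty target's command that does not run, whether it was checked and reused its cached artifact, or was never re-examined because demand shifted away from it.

First evaluation (everything demanded from the output):
  layout.gen = max2(1, -7) = 1
  deps.gen = max2(1, -7) = 1
  graph.gen = mul(1, 1) = 1
  link.gen = add(1, 1) = 2
  south.gen = neg(2) = -2
  tables.gen = sub(-2, 2) = -4
  omega.gen = max2(-4, 1) = 1
  east.gen = add(-7, 1) = -6
  driver.gen = sub(-6, -3) = -3
  model.gen = sub(-7, 1) = -8
  bundle.gen = max2(1, -8) = 1
  parser.gen = min2(-8, 1) = -8
  stats.gen = max2(1, -4) = 1
  amber.gen = sub(-6, 1) = -7
  router.gen = min2(1, -7) = -7
  codegen.gen = absv(-7) = 7
  index.gen = mul(-7, -7) = 49
  beta.gen = max2(7, 49) = 49
  patch.gen = min2(-8, 49) = -8
  fold.gen = max2(-3, -8) = -3
  schema.gen = sub(-3, -3) = 0
  filter.gen = min2(-3, 0) = -3

Propagation after the edit:
  layout.gen: runs — probe.txt -7->0; result 1 (same value as before).
  deps.gen: runs — probe.txt -7->0; result 1 (same value as before).
  graph.gen: checked — values it read are unchanged (deps.gen unchanged, layout.gen unchanged); reused cached 1 without running.
  link.gen: checked — values it read are unchanged (deps.gen unchanged, layout.gen unchanged); reused cached 2 without running.
  south.gen: checked — values it read are unchanged (link.gen unchanged); reused cached -2 without running.
  tables.gen: checked — values it read are unchanged (south.gen unchanged, link.gen unchanged); reused cached -4 without running.
  omega.gen: checked — values it read are unchanged (tables.gen unchanged, graph.gen unchanged); reused cached 1 without running.
  east.gen: runs — probe.txt -7->0; result 1.
  driver.gen: runs — east.gen -6->1; result 4.
  model.gen: runs — probe.txt -7->0; result -1.
  bundle.gen: runs — model.gen -8->-1; result 1 (same value as before).
  parser.gen: runs — model.gen -8->-1; result -1.
  stats.gen: checked — values it read are unchanged (omega.gen unchanged, tables.gen unchanged); reused cached 1 without running.
  amber.gen: runs — east.gen -6->1; result 0.
  router.gen: runs — amber.gen -7->0; result 0.
  codegen.gen: runs — router.gen -7->0; result 0.
  index.gen: runs — router.gen -7->0; router.gen -7->0; result 0.
  beta.gen: runs — codegen.gen 7->0; index.gen 49->0; result 0.
  patch.gen: runs — parser.gen -8->-1; beta.gen 49->0; result -1.
  fold.gen: runs — driver.gen -3->4; patch.gen -8->-1; result 4.
  schema.gen: runs — driver.gen -3->4; fold.gen -3->4; result 0 (same value as before).
  filter.gen: runs — fold.gen -3->4; result 0.

Key observation: the cutoff stops propagation at link.gen — its inputs' values are unchanged, so it reuses its cache.

Marked dirty: amber.gen, beta.gen, bundle.gen, codegen.gen, deps.gen, driver.gen, east.gen, filter.gen, fold.gen, graph.gen, index.gen, layout.gen, link.gen, model.gen, omega.gen, parser.gen, patch.gen, router.gen, schema.gen, south.gen, stats.gen, tables.gen.
Target commands that run: amber.gen, beta.gen, bundle.gen, codegen.gen, deps.gen, driver.gen, east.gen, filter.gen, fold.gen, index.gen, layout.gen, model.gen, parser.gen, patch.gen, router.gen, schema.gen — 16 in total.
Checked but reused from cache: graph.gen, link.gen, omega.gen, south.gen, stats.gen, tables.gen.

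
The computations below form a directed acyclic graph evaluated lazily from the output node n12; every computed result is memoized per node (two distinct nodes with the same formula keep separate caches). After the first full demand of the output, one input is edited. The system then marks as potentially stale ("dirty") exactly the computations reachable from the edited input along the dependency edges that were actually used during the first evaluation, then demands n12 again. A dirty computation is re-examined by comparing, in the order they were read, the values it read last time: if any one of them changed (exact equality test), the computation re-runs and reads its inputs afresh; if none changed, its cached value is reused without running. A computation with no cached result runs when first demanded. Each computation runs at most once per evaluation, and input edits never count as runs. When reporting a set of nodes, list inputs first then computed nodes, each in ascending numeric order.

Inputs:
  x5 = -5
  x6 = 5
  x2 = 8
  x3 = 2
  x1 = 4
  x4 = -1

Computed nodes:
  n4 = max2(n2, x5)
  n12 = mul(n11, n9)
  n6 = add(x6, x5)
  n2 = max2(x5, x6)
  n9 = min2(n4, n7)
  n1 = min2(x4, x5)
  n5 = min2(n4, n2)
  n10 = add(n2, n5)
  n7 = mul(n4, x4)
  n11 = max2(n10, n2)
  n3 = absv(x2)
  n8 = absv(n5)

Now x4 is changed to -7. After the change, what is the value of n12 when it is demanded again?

Demanding n12 again yields -350.

First demand of the output computes:
  n2 = max2(-5, 5) = 5
  n4 = max2(5, -5) = 5
  n5 = min2(5, 5) = 5
  n7 = mul(5, -1) = -5
  n9 = min2(5, -5) = -5
  n10 = add(5, 5) = 10
  n11 = max2(10, 5) = 10
  n12 = mul(10, -5) = -50

After the edit, cleaning proceeds:
  n7: a read changed (x4 -1->-7) — executes, giving -35.
  n9: a read changed (n7 -5->-35) — executes, giving -35.
  n12: a read changed (n9 -5->-35) — executes, giving -350.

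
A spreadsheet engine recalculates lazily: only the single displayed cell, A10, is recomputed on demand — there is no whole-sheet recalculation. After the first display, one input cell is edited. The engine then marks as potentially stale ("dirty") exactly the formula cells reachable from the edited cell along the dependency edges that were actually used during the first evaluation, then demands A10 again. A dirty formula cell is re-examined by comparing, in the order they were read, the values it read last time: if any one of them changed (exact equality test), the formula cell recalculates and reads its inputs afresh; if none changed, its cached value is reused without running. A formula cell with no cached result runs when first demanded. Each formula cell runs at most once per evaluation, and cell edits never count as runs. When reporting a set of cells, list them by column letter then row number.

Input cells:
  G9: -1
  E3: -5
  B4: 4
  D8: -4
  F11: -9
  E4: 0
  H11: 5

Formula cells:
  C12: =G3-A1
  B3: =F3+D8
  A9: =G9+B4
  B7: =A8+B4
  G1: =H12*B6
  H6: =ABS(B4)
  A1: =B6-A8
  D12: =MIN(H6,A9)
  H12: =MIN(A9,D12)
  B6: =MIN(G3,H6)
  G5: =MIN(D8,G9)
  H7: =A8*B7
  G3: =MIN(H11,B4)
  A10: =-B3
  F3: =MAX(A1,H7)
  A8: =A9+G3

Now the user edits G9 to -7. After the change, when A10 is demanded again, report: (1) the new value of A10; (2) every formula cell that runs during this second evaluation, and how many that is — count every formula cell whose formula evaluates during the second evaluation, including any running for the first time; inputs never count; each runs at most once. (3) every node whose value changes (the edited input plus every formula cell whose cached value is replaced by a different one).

New value of A10: -1.
Formula cells that run: A1, A8, A9, A10, B3, B7, F3, H7 — 8 in total.
Values that change: A1, A8, A9, A10, B3, B7, F3, G9, H7.

First evaluation (everything demanded from the output):
  A9 = -1 + 4 = 3
  G3 = MIN(5, 4) = 4
  A8 = 3 + 4 = 7
  B7 = 7 + 4 = 11
  H6 = ABS(4) = 4
  B6 = MIN(4, 4) = 4
  A1 = 4 - 7 = -3
  H7 = 7 * 11 = 77
  F3 = MAX(-3, 77) = 77
  B3 = 77 + -4 = 73
  A10 = -(73) = -73

Propagation after the edit:
  A9: runs — G9 -1->-7; result -3.
  A8: runs — A9 3->-3; result 1.
  A1: runs — A8 7->1; result 3.
  B7: runs — A8 7->1; result 5.
  H7: runs — A8 7->1; B7 11->5; result 5.
  F3: runs — A1 -3->3; H7 77->5; result 5.
  B3: runs — F3 77->5; result 1.
  A10: runs — B3 73->1; result -1.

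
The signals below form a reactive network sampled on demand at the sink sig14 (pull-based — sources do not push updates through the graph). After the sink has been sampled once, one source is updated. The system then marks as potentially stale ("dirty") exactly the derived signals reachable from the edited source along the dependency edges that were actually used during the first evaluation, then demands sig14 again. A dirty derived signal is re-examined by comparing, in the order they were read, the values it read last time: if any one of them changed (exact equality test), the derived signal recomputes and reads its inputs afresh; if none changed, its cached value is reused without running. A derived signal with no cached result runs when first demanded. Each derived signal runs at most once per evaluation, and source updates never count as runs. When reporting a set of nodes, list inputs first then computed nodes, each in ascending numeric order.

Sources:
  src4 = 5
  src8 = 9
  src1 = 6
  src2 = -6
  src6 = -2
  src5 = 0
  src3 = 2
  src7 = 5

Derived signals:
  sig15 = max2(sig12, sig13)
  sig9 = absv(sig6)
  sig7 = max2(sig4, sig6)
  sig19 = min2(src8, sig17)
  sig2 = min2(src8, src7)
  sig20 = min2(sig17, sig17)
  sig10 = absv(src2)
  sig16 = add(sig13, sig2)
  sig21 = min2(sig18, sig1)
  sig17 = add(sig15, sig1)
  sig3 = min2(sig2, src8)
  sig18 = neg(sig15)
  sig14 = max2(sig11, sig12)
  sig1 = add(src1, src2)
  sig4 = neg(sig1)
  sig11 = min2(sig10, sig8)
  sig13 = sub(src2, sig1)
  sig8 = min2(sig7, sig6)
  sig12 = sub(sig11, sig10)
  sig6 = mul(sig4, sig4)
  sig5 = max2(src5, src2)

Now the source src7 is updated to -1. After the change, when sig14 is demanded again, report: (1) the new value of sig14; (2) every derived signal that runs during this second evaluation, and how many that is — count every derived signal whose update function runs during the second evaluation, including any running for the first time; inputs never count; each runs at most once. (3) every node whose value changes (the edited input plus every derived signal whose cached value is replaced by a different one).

sig14 now evaluates to 0.
Run set: none (0 run).
Changed values: src7.
The important point: nothing the output needs ever reads src7, so the edit is invisible to it.

Initial pass — values computed on the first demand:
  sig1 = add(6, -6) = 0
  sig4 = neg(0) = 0
  sig6 = mul(0, 0) = 0
  sig7 = max2(0, 0) = 0
  sig8 = min2(0, 0) = 0
  sig10 = absv(-6) = 6
  sig11 = min2(6, 0) = 0
  sig12 = sub(0, 6) = -6
  sig14 = max2(0, -6) = 0

Second demand — change propagation:
  no demanded computation ever read src7, so the edit dirties nothing and nothing runs.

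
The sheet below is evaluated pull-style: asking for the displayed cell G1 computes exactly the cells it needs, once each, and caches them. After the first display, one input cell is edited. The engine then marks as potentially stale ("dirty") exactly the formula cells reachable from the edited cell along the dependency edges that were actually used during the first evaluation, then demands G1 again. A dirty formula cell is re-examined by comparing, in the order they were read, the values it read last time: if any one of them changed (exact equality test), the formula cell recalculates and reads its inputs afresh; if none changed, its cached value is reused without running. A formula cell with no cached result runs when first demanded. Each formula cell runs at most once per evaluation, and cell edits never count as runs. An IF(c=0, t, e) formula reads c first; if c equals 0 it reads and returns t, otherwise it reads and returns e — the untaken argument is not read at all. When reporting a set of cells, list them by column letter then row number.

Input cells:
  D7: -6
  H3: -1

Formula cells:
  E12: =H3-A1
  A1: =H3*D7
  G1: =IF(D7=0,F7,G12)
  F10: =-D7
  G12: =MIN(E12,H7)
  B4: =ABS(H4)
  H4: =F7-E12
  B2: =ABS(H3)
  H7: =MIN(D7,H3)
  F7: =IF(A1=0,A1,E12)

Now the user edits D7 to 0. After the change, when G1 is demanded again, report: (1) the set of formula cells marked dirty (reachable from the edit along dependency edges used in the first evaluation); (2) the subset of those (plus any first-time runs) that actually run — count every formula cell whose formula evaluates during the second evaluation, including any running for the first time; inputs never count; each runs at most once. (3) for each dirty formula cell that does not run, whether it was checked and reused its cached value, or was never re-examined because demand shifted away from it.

First demand of the output computes:
  A1 = -1 * -6 = 6
  E12 = -1 - 6 = -7
  H7 = MIN(-6, -1) = -6
  G12 = MIN(-7, -6) = -7
  G1 = IF(D7=0: D7=-6 -> else branch G12) = -7

After the edit, cleaning proceeds:
  A1: a read changed (D7 -6->0) — executes, giving 0.
  E12: stays stale; no demand reaches it after the flip.
  F7: had never run; runs now, result 0.
  H7: stays stale; no demand reaches it after the flip.
  G12: stays stale; no demand reaches it after the flip.
  G1: a read changed (D7 -6->0) — executes, giving 0.

Note the branch switch — demand abandons E12, G12, H7, which are never re-examined.

The edit dirties: A1, E12, G1, G12, H7.
3 formula cells run: A1, F7, G1.
Unvisited dirty nodes (no longer demanded): E12, G12, H7.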